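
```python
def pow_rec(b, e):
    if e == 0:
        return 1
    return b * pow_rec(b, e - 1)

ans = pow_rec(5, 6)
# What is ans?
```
Call trace:
pow_rec(b=5, e=6)
  pow_rec(b=5, e=5)
    pow_rec(b=5, e=4)
      pow_rec(b=5, e=3)
        pow_rec(b=5, e=2)
          pow_rec(b=5, e=1)
            pow_rec(b=5, e=0)
            -> return 1
          -> return 5
        -> return 25
      -> return 125
    -> return 625
  -> return 3125
-> return 15625

Final answer: 15625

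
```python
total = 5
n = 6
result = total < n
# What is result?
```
Trace:
  total=5
  total=5, n=6
  total=5, n=6, result=True

Final answer: True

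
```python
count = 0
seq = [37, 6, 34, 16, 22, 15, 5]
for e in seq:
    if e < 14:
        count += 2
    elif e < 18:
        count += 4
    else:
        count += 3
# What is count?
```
Trace:
  count=0
  count=3, e=37
  count=5, e=6
  count=8, e=34
  count=12, e=16
  count=15, e=22
  count=19, e=15
  count=21, e=5

Final answer: 21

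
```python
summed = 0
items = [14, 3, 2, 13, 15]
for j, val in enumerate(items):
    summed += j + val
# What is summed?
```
Trace:
  summed=0
  summed=14, j=0, val=14
  summed=18, j=1, val=3
  summed=22, j=2, val=2
  summed=38, j=3, val=13
  summed=57, j=4, val=15

Final answer: 57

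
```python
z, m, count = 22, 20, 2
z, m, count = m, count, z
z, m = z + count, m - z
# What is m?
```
Trace:
  z=22, m=20, count=2
  z=20, m=2, count=22
  z=42, m=-18, count=22

Final answer: -18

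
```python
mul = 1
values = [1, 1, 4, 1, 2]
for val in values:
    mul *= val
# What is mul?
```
Trace:
  mul=1
  mul=1, val=1
  mul=1, val=1
  mul=4, val=4
  mul=4, val=1
  mul=8, val=2

Final answer: 8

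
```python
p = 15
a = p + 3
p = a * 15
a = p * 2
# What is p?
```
Trace:
  p=15
  p=15, a=18
  p=270, a=18
  p=270, a=540

Final answer: 270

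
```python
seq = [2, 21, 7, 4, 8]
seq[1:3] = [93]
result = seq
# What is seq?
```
Trace:
  seq=[2, 21, 7, 4, 8]
  seq=[2, 93, 4, 8]
  seq=[2, 93, 4, 8], result=[2, 93, 4, 8]

Final answer: [2, 93, 4, 8]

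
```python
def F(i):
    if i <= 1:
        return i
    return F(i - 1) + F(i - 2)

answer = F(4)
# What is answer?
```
Call trace (a repeated sub-call is expanded the first time; later identical calls just restate its return value):
F(i=4)
  F(i=3)
    F(i=2)
      F(i=1)
      -> return 1
      F(i=0)
      -> return 0
    -> return 1
    F(i=1)
    -> return 1
  -> return 2
  F(i=2) -> return 1  (same call as traced above)
-> return 3

Final answer: 3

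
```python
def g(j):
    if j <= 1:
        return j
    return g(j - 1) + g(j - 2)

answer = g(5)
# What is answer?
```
Call trace (a repeated sub-call is expanded the first time; later identical calls just restate its return value):
g(j=5)
  g(j=4)
    g(j=3)
      g(j=2)
        g(j=1)
        -> return 1
        g(j=0)
        -> return 0
      -> return 1
      g(j=1)
      -> return 1
    -> return 2
    g(j=2) -> return 1  (same call as traced above)
  -> return 3
  g(j=3) -> return 2  (same call as traced above)
-> return 5

Final answer: 5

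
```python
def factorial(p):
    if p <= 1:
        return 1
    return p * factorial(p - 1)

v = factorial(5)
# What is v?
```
Call trace:
factorial(p=5)
  factorial(p=4)
    factorial(p=3)
      factorial(p=2)
        factorial(p=1)
        -> return 1
      -> return 2
    -> return 6
  -> return 24
-> return 120

Final answer: 120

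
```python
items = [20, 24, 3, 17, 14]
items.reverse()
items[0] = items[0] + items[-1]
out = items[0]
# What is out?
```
Trace:
  items=[20, 24, 3, 17, 14]
  items=[14, 17, 3, 24, 20]
  items=[34, 17, 3, 24, 20]
  items=[34, 17, 3, 24, 20], out=34

Final answer: 34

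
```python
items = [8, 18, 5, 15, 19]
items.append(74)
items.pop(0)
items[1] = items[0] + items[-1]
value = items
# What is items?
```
Trace:
  items=[8, 18, 5, 15, 19]
  items=[8, 18, 5, 15, 19, 74]
  items=[18, 5, 15, 19, 74]
  items=[18, 92, 15, 19, 74]
  items=[18, 92, 15, 19, 74], value=[18, 92, 15, 19, 74]

Final answer: [18, 92, 15, 19, 74]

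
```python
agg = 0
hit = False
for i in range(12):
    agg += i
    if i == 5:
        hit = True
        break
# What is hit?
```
Trace:
  agg=0
  agg=0, hit=False
  agg=0, hit=False, i=0
  agg=1, hit=False, i=1
  agg=3, hit=False, i=2
  agg=6, hit=False, i=3
  agg=10, hit=False, i=4
  agg=15, hit=True, i=5

Final answer: True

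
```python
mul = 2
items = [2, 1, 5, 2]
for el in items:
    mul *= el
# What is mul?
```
Trace:
  mul=2
  mul=4, el=2
  mul=4, el=1
  mul=20, el=5
  mul=40, el=2

Final answer: 40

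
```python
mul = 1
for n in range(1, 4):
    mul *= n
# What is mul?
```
Trace:
  mul=1
  mul=1, n=1
  mul=2, n=2
  mul=6, n=3

Final answer: 6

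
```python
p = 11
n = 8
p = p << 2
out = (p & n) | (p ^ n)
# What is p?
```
Trace:
  p=11
  p=11, n=8
  p=44, n=8
  p=44, n=8, out=44

Final answer: 44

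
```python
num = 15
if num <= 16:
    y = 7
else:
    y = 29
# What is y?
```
Trace:
  num=15
  num=15, y=7

Final answer: 7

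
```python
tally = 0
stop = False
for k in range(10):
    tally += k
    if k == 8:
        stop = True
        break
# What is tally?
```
Trace:
  tally=0
  tally=0, stop=False
  tally=0, stop=False, k=0
  tally=1, stop=False, k=1
  tally=3, stop=False, k=2
  tally=6, stop=False, k=3
  tally=10, stop=False, k=4
  tally=15, stop=False, k=5
  tally=21, stop=False, k=6
  tally=28, stop=False, k=7
  tally=36, stop=True, k=8

Final answer: 36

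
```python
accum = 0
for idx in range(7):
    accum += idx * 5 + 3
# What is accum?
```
Trace:
  accum=0
  accum=3, idx=0
  accum=11, idx=1
  accum=24, idx=2
  accum=42, idx=3
  accum=65, idx=4
  accum=93, idx=5
  accum=126, idx=6

Final answer: 126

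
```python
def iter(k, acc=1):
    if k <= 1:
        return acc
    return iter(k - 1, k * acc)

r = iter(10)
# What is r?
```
Call trace:
iter(k=10, acc=1)
  iter(k=9, acc=10)
    iter(k=8, acc=90)
      iter(k=7, acc=720)
        iter(k=6, acc=5040)
          iter(k=5, acc=30240)
            iter(k=4, acc=151200)
              iter(k=3, acc=604800)
                iter(k=2, acc=1814400)
                  iter(k=1, acc=3628800)
                  -> return 3628800
                -> return 3628800
              -> return 3628800
            -> return 3628800
          -> return 3628800
        -> return 3628800
      -> return 3628800
    -> return 3628800
  -> return 3628800
-> return 3628800

Final answer: 3628800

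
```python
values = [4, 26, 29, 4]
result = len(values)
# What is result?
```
Trace:
  values=[4, 26, 29, 4]
  values=[4, 26, 29, 4], result=4

Final answer: 4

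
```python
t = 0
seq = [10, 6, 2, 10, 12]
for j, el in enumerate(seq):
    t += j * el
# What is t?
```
Trace:
  t=0
  t=0, j=0, el=10
  t=6, j=1, el=6
  t=10, j=2, el=2
  t=40, j=3, el=10
  t=88, j=4, el=12

Final answer: 88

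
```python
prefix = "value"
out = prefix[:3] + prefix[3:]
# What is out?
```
Trace:
  prefix='value'
  prefix='value', out='value'

Final answer: 'value'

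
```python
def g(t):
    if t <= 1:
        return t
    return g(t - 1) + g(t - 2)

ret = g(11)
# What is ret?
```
Call trace (a repeated sub-call is expanded the first time; later identical calls just restate its return value):
g(t=11)
  g(t=10)
    g(t=9)
      g(t=8)
        g(t=7)
          g(t=6)
            g(t=5)
              g(t=4)
                g(t=3)
                  g(t=2)
                    g(t=1)
                    -> return 1
                    g(t=0)
                    -> return 0
                  -> return 1
                  g(t=1)
                  -> return 1
                -> return 2
                g(t=2) -> return 1  (same call as traced above)
              -> return 3
              g(t=3) -> return 2  (same call as traced above)
            -> return 5
            g(t=4) -> return 3  (same call as traced above)
          -> return 8
          g(t=5) -> return 5  (same call as traced above)
        -> return 13
        g(t=6) -> return 8  (same call as traced above)
      -> return 21
      g(t=7) -> return 13  (same call as traced above)
    -> return 34
    g(t=8) -> return 21  (same call as traced above)
  -> return 55
  g(t=9) -> return 34  (same call as traced above)
-> return 89

Final answer: 89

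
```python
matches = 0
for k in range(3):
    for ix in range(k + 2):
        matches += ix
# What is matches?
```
Trace:
  matches=0
  matches=0, k=0, ix=0
  matches=1, k=0, ix=1
  matches=1, k=1, ix=0
  matches=2, k=1, ix=1
  matches=4, k=1, ix=2
  matches=4, k=2, ix=0
  matches=5, k=2, ix=1
  matches=7, k=2, ix=2
  matches=10, k=2, ix=3

Final answer: 10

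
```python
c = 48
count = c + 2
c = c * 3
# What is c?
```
Trace:
  c=48
  c=48, count=50
  c=144, count=50

Final answer: 144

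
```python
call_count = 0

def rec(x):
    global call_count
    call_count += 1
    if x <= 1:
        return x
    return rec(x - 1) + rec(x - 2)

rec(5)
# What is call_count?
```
Call trace (a repeated sub-call is expanded the first time; later identical calls just restate its return value):
rec(x=5)
  rec(x=4)
    rec(x=3)
      rec(x=2)
        rec(x=1)
        -> return 1
        rec(x=0)
        -> return 0
      -> return 1
      rec(x=1)
      -> return 1
    -> return 2
    rec(x=2) -> return 1  (same call as traced above)
  -> return 3
  rec(x=3) -> return 2  (same call as traced above)
-> return 5

call_count is incremented once per call, so count the calls in each subtree. Let C(x) = number of calls made by rec(x).
C(0) = C(1) = 1 (base case, no recursion); C(x) = 1 + C(x - 1) + C(x - 2) otherwise.
C(2) = 1 + C(1) + C(0) = 1 + 1 + 1 = 3
C(3) = 1 + C(2) + C(1) = 1 + 3 + 1 = 5
C(4) = 1 + C(3) + C(2) = 1 + 5 + 3 = 9
C(5) = 1 + C(4) + C(3) = 1 + 9 + 5 = 15
call_count = C(5) = 15

Final answer: 15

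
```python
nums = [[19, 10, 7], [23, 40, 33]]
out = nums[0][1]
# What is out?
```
Trace:
  nums=[[19, 10, 7], [23, 40, 33]]
  nums=[[19, 10, 7], [23, 40, 33]], out=10

Final answer: 10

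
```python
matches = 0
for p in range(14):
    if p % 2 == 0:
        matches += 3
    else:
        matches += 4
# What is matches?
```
Trace:
  matches=0
  matches=3, p=0
  matches=7, p=1
  matches=10, p=2
  matches=14, p=3
  matches=17, p=4
  matches=21, p=5
  matches=24, p=6
  matches=28, p=7
  matches=31, p=8
  matches=35, p=9
  matches=38, p=10
  matches=42, p=11
  matches=45, p=12
  matches=49, p=13

Final answer: 49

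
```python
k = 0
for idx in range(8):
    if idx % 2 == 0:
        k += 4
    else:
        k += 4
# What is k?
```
Trace:
  k=0
  k=4, idx=0
  k=8, idx=1
  k=12, idx=2
  k=16, idx=3
  k=20, idx=4
  k=24, idx=5
  k=28, idx=6
  k=32, idx=7

Final answer: 32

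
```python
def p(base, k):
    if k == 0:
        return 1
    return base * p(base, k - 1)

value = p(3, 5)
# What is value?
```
Call trace:
p(base=3, k=5)
  p(base=3, k=4)
    p(base=3, k=3)
      p(base=3, k=2)
        p(base=3, k=1)
          p(base=3, k=0)
          -> return 1
        -> return 3
      -> return 9
    -> return 27
  -> return 81
-> return 243

Final answer: 243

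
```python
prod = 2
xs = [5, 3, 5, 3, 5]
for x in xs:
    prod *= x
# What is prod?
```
Trace:
  prod=2
  prod=10, x=5
  prod=30, x=3
  prod=150, x=5
  prod=450, x=3
  prod=2250, x=5

Final answer: 2250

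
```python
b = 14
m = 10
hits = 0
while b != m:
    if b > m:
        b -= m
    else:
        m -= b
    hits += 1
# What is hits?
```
Trace:
  b=14
  b=14, m=10
  b=14, m=10, hits=0
  b=4, m=10, hits=1
  b=4, m=6, hits=2
  b=4, m=2, hits=3
  b=2, m=2, hits=4

Final answer: 4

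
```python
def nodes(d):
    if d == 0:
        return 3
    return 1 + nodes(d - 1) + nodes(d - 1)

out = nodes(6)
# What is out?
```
Call trace (a repeated sub-call is expanded the first time; later identical calls just restate its return value):
nodes(d=6)
  nodes(d=5)
    nodes(d=4)
      nodes(d=3)
        nodes(d=2)
          nodes(d=1)
            nodes(d=0)
            -> return 3
            nodes(d=0)
            -> return 3
          -> return 7
          nodes(d=1) -> return 7  (same call as traced above)
        -> return 15
        nodes(d=2) -> return 15  (same call as traced above)
      -> return 31
      nodes(d=3) -> return 31  (same call as traced above)
    -> return 63
    nodes(d=4) -> return 63  (same call as traced above)
  -> return 127
  nodes(d=5) -> return 127  (same call as traced above)
-> return 255

Final answer: 255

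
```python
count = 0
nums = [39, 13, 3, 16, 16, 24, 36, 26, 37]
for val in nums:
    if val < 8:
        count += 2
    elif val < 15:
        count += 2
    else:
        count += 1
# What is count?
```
Trace:
  count=0
  count=1, val=39
  count=3, val=13
  count=5, val=3
  count=6, val=16
  count=7, val=16
  count=8, val=24
  count=9, val=36
  count=10, val=26
  count=11, val=37

Final answer: 11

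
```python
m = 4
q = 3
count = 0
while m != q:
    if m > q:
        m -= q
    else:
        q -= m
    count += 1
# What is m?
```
Trace:
  m=4
  m=4, q=3
  m=4, q=3, count=0
  m=1, q=3, count=1
  m=1, q=2, count=2
  m=1, q=1, count=3

Final answer: 1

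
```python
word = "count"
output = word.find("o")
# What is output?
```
Trace:
  word='count'
  word='count', output=1

Final answer: 1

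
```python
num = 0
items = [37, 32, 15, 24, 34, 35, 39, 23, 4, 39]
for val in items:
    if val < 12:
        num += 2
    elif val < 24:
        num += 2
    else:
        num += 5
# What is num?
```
Trace:
  num=0
  num=5, val=37
  num=10, val=32
  num=12, val=15
  num=17, val=24
  num=22, val=34
  num=27, val=35
  num=32, val=39
  num=34, val=23
  num=36, val=4
  num=41, val=39

Final answer: 41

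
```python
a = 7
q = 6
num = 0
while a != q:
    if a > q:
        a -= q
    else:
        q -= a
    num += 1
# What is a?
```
Trace:
  a=7
  a=7, q=6
  a=7, q=6, num=0
  a=1, q=6, num=1
  a=1, q=5, num=2
  a=1, q=4, num=3
  a=1, q=3, num=4
  a=1, q=2, num=5
  a=1, q=1, num=6

Final answer: 1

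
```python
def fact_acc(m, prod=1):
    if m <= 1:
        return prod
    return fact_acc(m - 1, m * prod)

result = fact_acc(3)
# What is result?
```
Call trace:
fact_acc(m=3, prod=1)
  fact_acc(m=2, prod=3)
    fact_acc(m=1, prod=6)
    -> return 6
  -> return 6
-> return 6

Final answer: 6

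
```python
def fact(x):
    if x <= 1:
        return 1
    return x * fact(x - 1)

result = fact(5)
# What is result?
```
Call trace:
fact(x=5)
  fact(x=4)
    fact(x=3)
      fact(x=2)
        fact(x=1)
        -> return 1
      -> return 2
    -> return 6
  -> return 24
-> return 120

Final answer: 120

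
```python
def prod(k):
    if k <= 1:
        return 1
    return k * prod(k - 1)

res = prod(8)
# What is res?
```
Call trace:
prod(k=8)
  prod(k=7)
    prod(k=6)
      prod(k=5)
        prod(k=4)
          prod(k=3)
            prod(k=2)
              prod(k=1)
              -> return 1
            -> return 2
          -> return 6
        -> return 24
      -> return 120
    -> return 720
  -> return 5040
-> return 40320

Final answer: 40320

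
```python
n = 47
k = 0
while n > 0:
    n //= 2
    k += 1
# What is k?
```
Trace:
  n=47
  n=47, k=0
  n=23, k=1
  n=11, k=2
  n=5, k=3
  n=2, k=4
  n=1, k=5
  n=0, k=6

Final answer: 6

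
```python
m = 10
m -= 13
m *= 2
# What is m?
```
Trace:
  m=10
  m=-3
  m=-6

Final answer: -6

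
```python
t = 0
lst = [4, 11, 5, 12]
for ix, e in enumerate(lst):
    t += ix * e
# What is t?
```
Trace:
  t=0
  t=0, ix=0, e=4
  t=11, ix=1, e=11
  t=21, ix=2, e=5
  t=57, ix=3, e=12

Final answer: 57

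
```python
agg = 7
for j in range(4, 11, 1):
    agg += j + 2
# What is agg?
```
Trace:
  agg=7
  agg=13, j=4
  agg=20, j=5
  agg=28, j=6
  agg=37, j=7
  agg=47, j=8
  agg=58, j=9
  agg=70, j=10

Final answer: 70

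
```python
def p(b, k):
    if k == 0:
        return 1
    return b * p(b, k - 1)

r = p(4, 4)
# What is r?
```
Call trace:
p(b=4, k=4)
  p(b=4, k=3)
    p(b=4, k=2)
      p(b=4, k=1)
        p(b=4, k=0)
        -> return 1
      -> return 4
    -> return 16
  -> return 64
-> return 256

Final answer: 256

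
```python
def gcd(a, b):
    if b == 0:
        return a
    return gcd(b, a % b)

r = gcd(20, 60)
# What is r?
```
Call trace:
gcd(a=20, b=60)
  gcd(a=60, b=20)
    gcd(a=20, b=0)
    -> return 20
  -> return 20
-> return 20

Final answer: 20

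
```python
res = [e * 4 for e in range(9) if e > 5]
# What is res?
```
Trace:
  e=0
  e=1
  e=2
  e=3
  e=4
  e=5
  e=6
  e=7
  e=8
  res=[24, 28, 32]

Final answer: [24, 28, 32]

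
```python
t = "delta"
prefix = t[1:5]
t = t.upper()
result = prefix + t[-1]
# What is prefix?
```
Trace:
  t='delta'
  t='delta', prefix='elta'
  t='DELTA', prefix='elta'
  t='DELTA', prefix='elta', result='eltaA'

Final answer: 'elta'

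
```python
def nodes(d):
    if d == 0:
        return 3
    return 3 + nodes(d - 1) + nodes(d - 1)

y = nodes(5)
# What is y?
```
Call trace (a repeated sub-call is expanded the first time; later identical calls just restate its return value):
nodes(d=5)
  nodes(d=4)
    nodes(d=3)
      nodes(d=2)
        nodes(d=1)
          nodes(d=0)
          -> return 3
          nodes(d=0)
          -> return 3
        -> return 9
        nodes(d=1) -> return 9  (same call as traced above)
      -> return 21
      nodes(d=2) -> return 21  (same call as traced above)
    -> return 45
    nodes(d=3) -> return 45  (same call as traced above)
  -> return 93
  nodes(d=4) -> return 93  (same call as traced above)
-> return 189

Final answer: 189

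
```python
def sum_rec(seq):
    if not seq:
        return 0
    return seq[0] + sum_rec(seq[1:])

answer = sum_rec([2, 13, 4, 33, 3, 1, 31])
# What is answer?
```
Call trace:
sum_rec(seq=[2, 13, 4, 33, 3, 1, 31])
  sum_rec(seq=[13, 4, 33, 3, 1, 31])
    sum_rec(seq=[4, 33, 3, 1, 31])
      sum_rec(seq=[33, 3, 1, 31])
        sum_rec(seq=[3, 1, 31])
          sum_rec(seq=[1, 31])
            sum_rec(seq=[31])
              sum_rec(seq=[])
              -> return 0
            -> return 31
          -> return 32
        -> return 35
      -> return 68
    -> return 72
  -> return 85
-> return 87

Final answer: 87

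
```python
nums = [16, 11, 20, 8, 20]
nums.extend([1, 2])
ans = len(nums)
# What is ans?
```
Trace:
  nums=[16, 11, 20, 8, 20]
  nums=[16, 11, 20, 8, 20, 1, 2]
  nums=[16, 11, 20, 8, 20, 1, 2], ans=7

Final answer: 7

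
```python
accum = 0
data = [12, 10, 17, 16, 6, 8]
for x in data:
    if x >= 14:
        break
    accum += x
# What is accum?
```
Trace:
  accum=0
  accum=12, x=12
  accum=22, x=10
  accum=22, x=17

Final answer: 22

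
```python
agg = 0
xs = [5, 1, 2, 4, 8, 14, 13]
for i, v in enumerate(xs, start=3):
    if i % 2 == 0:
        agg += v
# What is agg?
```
Trace:
  agg=0
  agg=0, i=3, v=5
  agg=1, i=4, v=1
  agg=1, i=5, v=2
  agg=5, i=6, v=4
  agg=5, i=7, v=8
  agg=19, i=8, v=14
  agg=19, i=9, v=13

Final answer: 19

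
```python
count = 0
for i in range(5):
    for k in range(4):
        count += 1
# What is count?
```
Trace:
  count=0
  count=1, i=0, k=0
  count=2, i=0, k=1
  count=3, i=0, k=2
  count=4, i=0, k=3
  count=5, i=1, k=0
  count=6, i=1, k=1
  count=7, i=1, k=2
  count=8, i=1, k=3
  count=9, i=2, k=0
  count=10, i=2, k=1
  count=11, i=2, k=2
  count=12, i=2, k=3
  count=13, i=3, k=0
  count=14, i=3, k=1
  count=15, i=3, k=2
  count=16, i=3, k=3
  count=17, i=4, k=0
  count=18, i=4, k=1
  count=19, i=4, k=2
  count=20, i=4, k=3

Final answer: 20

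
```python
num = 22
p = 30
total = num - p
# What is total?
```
Trace:
  num=22
  num=22, p=30
  num=22, p=30, total=-8

Final answer: -8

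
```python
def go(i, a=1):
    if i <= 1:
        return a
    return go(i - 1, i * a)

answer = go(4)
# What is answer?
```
Call trace:
go(i=4, a=1)
  go(i=3, a=4)
    go(i=2, a=12)
      go(i=1, a=24)
      -> return 24
    -> return 24
  -> return 24
-> return 24

Final answer: 24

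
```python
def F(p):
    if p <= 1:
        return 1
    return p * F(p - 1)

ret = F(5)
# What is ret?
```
Call trace:
F(p=5)
  F(p=4)
    F(p=3)
      F(p=2)
        F(p=1)
        -> return 1
      -> return 2
    -> return 6
  -> return 24
-> return 120

Final answer: 120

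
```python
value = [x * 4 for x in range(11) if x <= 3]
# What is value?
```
Trace:
  x=0
  x=1
  x=2
  x=3
  x=4
  x=5
  x=6
  x=7
  x=8
  x=9
  x=10
  value=[0, 4, 8, 12]

Final answer: [0, 4, 8, 12]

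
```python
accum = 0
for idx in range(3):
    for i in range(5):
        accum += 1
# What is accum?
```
Trace:
  accum=0
  accum=1, idx=0, i=0
  accum=2, idx=0, i=1
  accum=3, idx=0, i=2
  accum=4, idx=0, i=3
  accum=5, idx=0, i=4
  accum=6, idx=1, i=0
  accum=7, idx=1, i=1
  accum=8, idx=1, i=2
  accum=9, idx=1, i=3
  accum=10, idx=1, i=4
  accum=11, idx=2, i=0
  accum=12, idx=2, i=1
  accum=13, idx=2, i=2
  accum=14, idx=2, i=3
  accum=15, idx=2, i=4

Final answer: 15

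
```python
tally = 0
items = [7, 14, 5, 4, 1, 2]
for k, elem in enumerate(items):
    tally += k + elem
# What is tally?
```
Trace:
  tally=0
  tally=7, k=0, elem=7
  tally=22, k=1, elem=14
  tally=29, k=2, elem=5
  tally=36, k=3, elem=4
  tally=41, k=4, elem=1
  tally=48, k=5, elem=2

Final answer: 48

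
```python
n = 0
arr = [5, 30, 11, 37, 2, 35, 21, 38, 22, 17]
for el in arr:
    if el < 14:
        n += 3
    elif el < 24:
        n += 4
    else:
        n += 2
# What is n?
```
Trace:
  n=0
  n=3, el=5
  n=5, el=30
  n=8, el=11
  n=10, el=37
  n=13, el=2
  n=15, el=35
  n=19, el=21
  n=21, el=38
  n=25, el=22
  n=29, el=17

Final answer: 29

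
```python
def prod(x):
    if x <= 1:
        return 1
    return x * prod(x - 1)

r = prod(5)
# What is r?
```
Call trace:
prod(x=5)
  prod(x=4)
    prod(x=3)
      prod(x=2)
        prod(x=1)
        -> return 1
      -> return 2
    -> return 6
  -> return 24
-> return 120

Final answer: 120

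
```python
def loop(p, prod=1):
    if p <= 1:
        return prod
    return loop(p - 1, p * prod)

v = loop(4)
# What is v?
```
Call trace:
loop(p=4, prod=1)
  loop(p=3, prod=4)
    loop(p=2, prod=12)
      loop(p=1, prod=24)
      -> return 24
    -> return 24
  -> return 24
-> return 24

Final answer: 24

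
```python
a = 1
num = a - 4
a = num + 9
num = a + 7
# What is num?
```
Trace:
  a=1
  a=1, num=-3
  a=6, num=-3
  a=6, num=13

Final answer: 13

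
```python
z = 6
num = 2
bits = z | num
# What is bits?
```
Trace:
  z=6
  z=6, num=2
  z=6, num=2, bits=6

Final answer: 6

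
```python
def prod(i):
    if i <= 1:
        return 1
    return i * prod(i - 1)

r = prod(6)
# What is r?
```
Call trace:
prod(i=6)
  prod(i=5)
    prod(i=4)
      prod(i=3)
        prod(i=2)
          prod(i=1)
          -> return 1
        -> return 2
      -> return 6
    -> return 24
  -> return 120
-> return 720

Final answer: 720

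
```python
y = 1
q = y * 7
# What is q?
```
Trace:
  y=1
  y=1, q=7

Final answer: 7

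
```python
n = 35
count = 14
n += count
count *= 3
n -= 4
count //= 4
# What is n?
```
Trace:
  n=35
  n=35, count=14
  n=49, count=14
  n=49, count=42
  n=45, count=42
  n=45, count=10

Final answer: 45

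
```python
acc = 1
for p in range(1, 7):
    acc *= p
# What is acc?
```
Trace:
  acc=1
  acc=1, p=1
  acc=2, p=2
  acc=6, p=3
  acc=24, p=4
  acc=120, p=5
  acc=720, p=6

Final answer: 720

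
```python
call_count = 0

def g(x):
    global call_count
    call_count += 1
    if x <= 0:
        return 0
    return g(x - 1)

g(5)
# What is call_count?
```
Call trace:
g(x=5)
  g(x=4)
    g(x=3)
      g(x=2)
        g(x=1)
          g(x=0)
          -> return 0
        -> return 0
      -> return 0
    -> return 0
  -> return 0
-> return 0

call_count is incremented once per call. g is entered once for each x = 5, 4, 3, 2, 1, 0 (the x <= 0 call returns without recursing), i.e. 5 + 1 calls.
call_count = 6

Final answer: 6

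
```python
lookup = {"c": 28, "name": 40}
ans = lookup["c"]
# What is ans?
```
Trace:
  lookup={'c': 28, 'name': 40}
  lookup={'c': 28, 'name': 40}, ans=28

Final answer: 28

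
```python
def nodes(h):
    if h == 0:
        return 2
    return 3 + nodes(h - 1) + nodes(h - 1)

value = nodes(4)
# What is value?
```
Call trace (a repeated sub-call is expanded the first time; later identical calls just restate its return value):
nodes(h=4)
  nodes(h=3)
    nodes(h=2)
      nodes(h=1)
        nodes(h=0)
        -> return 2
        nodes(h=0)
        -> return 2
      -> return 7
      nodes(h=1) -> return 7  (same call as traced above)
    -> return 17
    nodes(h=2) -> return 17  (same call as traced above)
  -> return 37
  nodes(h=3) -> return 37  (same call as traced above)
-> return 77

Final answer: 77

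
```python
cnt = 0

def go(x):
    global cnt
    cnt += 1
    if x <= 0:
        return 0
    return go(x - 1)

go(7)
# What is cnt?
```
Call trace:
go(x=7)
  go(x=6)
    go(x=5)
      go(x=4)
        go(x=3)
          go(x=2)
            go(x=1)
              go(x=0)
              -> return 0
            -> return 0
          -> return 0
        -> return 0
      -> return 0
    -> return 0
  -> return 0
-> return 0

cnt is incremented once per call. go is entered once for each x = 7, 6, 5, 4, 3, 2, 1, 0 (the x <= 0 call returns without recursing), i.e. 7 + 1 calls.
cnt = 8

Final answer: 8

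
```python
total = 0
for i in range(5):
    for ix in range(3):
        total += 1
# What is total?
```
Trace:
  total=0
  total=1, i=0, ix=0
  total=2, i=0, ix=1
  total=3, i=0, ix=2
  total=4, i=1, ix=0
  total=5, i=1, ix=1
  total=6, i=1, ix=2
  total=7, i=2, ix=0
  total=8, i=2, ix=1
  total=9, i=2, ix=2
  total=10, i=3, ix=0
  total=11, i=3, ix=1
  total=12, i=3, ix=2
  total=13, i=4, ix=0
  total=14, i=4, ix=1
  total=15, i=4, ix=2

Final answer: 15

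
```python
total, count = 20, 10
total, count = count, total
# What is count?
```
Trace:
  total=20, count=10
  total=10, count=20

Final answer: 20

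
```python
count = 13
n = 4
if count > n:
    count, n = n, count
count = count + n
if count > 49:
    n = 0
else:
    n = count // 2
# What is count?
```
Trace:
  count=13
  count=13, n=4
  count=4, n=13
  count=17, n=13
  count=17, n=8

Final answer: 17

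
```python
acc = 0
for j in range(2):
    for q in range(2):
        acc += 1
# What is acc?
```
Trace:
  acc=0
  acc=1, j=0, q=0
  acc=2, j=0, q=1
  acc=3, j=1, q=0
  acc=4, j=1, q=1

Final answer: 4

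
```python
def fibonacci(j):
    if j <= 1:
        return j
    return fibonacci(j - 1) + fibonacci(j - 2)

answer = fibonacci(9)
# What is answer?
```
Call trace (a repeated sub-call is expanded the first time; later identical calls just restate its return value):
fibonacci(j=9)
  fibonacci(j=8)
    fibonacci(j=7)
      fibonacci(j=6)
        fibonacci(j=5)
          fibonacci(j=4)
            fibonacci(j=3)
              fibonacci(j=2)
                fibonacci(j=1)
                -> return 1
                fibonacci(j=0)
                -> return 0
              -> return 1
              fibonacci(j=1)
              -> return 1
            -> return 2
            fibonacci(j=2) -> return 1  (same call as traced above)
          -> return 3
          fibonacci(j=3) -> return 2  (same call as traced above)
        -> return 5
        fibonacci(j=4) -> return 3  (same call as traced above)
      -> return 8
      fibonacci(j=5) -> return 5  (same call as traced above)
    -> return 13
    fibonacci(j=6) -> return 8  (same call as traced above)
  -> return 21
  fibonacci(j=7) -> return 13  (same call as traced above)
-> return 34

Final answer: 34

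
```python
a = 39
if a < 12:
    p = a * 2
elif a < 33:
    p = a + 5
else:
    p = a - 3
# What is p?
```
Trace:
  a=39
  a=39, p=36

Final answer: 36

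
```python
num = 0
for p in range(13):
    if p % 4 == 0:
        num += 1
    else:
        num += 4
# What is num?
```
Trace:
  num=0
  num=1, p=0
  num=5, p=1
  num=9, p=2
  num=13, p=3
  num=14, p=4
  num=18, p=5
  num=22, p=6
  num=26, p=7
  num=27, p=8
  num=31, p=9
  num=35, p=10
  num=39, p=11
  num=40, p=12

Final answer: 40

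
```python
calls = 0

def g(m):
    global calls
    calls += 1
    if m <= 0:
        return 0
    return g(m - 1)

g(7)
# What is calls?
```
Call trace:
g(m=7)
  g(m=6)
    g(m=5)
      g(m=4)
        g(m=3)
          g(m=2)
            g(m=1)
              g(m=0)
              -> return 0
            -> return 0
          -> return 0
        -> return 0
      -> return 0
    -> return 0
  -> return 0
-> return 0

calls is incremented once per call. g is entered once for each m = 7, 6, 5, 4, 3, 2, 1, 0 (the m <= 0 call returns without recursing), i.e. 7 + 1 calls.
calls = 8

Final answer: 8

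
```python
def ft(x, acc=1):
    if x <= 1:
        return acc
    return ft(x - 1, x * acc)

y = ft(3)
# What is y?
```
Call trace:
ft(x=3, acc=1)
  ft(x=2, acc=3)
    ft(x=1, acc=6)
    -> return 6
  -> return 6
-> return 6

Final answer: 6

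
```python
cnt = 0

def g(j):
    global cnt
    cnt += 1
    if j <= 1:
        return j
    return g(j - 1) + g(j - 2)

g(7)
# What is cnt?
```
Call trace (a repeated sub-call is expanded the first time; later identical calls just restate its return value):
g(j=7)
  g(j=6)
    g(j=5)
      g(j=4)
        g(j=3)
          g(j=2)
            g(j=1)
            -> return 1
            g(j=0)
            -> return 0
          -> return 1
          g(j=1)
          -> return 1
        -> return 2
        g(j=2) -> return 1  (same call as traced above)
      -> return 3
      g(j=3) -> return 2  (same call as traced above)
    -> return 5
    g(j=4) -> return 3  (same call as traced above)
  -> return 8
  g(j=5) -> return 5  (same call as traced above)
-> return 13

cnt is incremented once per call, so count the calls in each subtree. Let C(j) = number of calls made by g(j).
C(0) = C(1) = 1 (base case, no recursion); C(j) = 1 + C(j - 1) + C(j - 2) otherwise.
C(2) = 1 + C(1) + C(0) = 1 + 1 + 1 = 3
C(3) = 1 + C(2) + C(1) = 1 + 3 + 1 = 5
C(4) = 1 + C(3) + C(2) = 1 + 5 + 3 = 9
C(5) = 1 + C(4) + C(3) = 1 + 9 + 5 = 15
C(6) = 1 + C(5) + C(4) = 1 + 15 + 9 = 25
C(7) = 1 + C(6) + C(5) = 1 + 25 + 15 = 41
cnt = C(7) = 41

Final answer: 41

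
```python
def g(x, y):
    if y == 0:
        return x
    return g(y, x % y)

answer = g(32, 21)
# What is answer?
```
Call trace:
g(x=32, y=21)
  g(x=21, y=11)
    g(x=11, y=10)
      g(x=10, y=1)
        g(x=1, y=0)
        -> return 1
      -> return 1
    -> return 1
  -> return 1
-> return 1

Final answer: 1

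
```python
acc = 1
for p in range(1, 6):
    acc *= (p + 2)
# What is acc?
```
Trace:
  acc=1
  acc=3, p=1
  acc=12, p=2
  acc=60, p=3
  acc=360, p=4
  acc=2520, p=5

Final answer: 2520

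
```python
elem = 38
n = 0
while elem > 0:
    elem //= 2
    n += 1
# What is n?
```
Trace:
  elem=38
  elem=38, n=0
  elem=19, n=1
  elem=9, n=2
  elem=4, n=3
  elem=2, n=4
  elem=1, n=5
  elem=0, n=6

Final answer: 6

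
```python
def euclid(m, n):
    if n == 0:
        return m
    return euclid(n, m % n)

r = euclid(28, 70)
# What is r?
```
Call trace:
euclid(m=28, n=70)
  euclid(m=70, n=28)
    euclid(m=28, n=14)
      euclid(m=14, n=0)
      -> return 14
    -> return 14
  -> return 14
-> return 14

Final answer: 14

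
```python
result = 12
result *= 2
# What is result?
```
Trace:
  result=12
  result=24

Final answer: 24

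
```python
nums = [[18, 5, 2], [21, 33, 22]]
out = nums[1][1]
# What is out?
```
Trace:
  nums=[[18, 5, 2], [21, 33, 22]]
  nums=[[18, 5, 2], [21, 33, 22]], out=33

Final answer: 33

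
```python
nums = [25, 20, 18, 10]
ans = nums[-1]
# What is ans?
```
Trace:
  nums=[25, 20, 18, 10]
  nums=[25, 20, 18, 10], ans=10

Final answer: 10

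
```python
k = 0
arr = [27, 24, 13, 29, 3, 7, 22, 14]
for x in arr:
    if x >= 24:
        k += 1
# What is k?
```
Trace:
  k=0
  k=1, x=27
  k=2, x=24
  k=2, x=13
  k=3, x=29
  k=3, x=3
  k=3, x=7
  k=3, x=22
  k=3, x=14

Final answer: 3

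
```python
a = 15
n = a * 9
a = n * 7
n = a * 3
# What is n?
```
Trace:
  a=15
  a=15, n=135
  a=945, n=135
  a=945, n=2835

Final answer: 2835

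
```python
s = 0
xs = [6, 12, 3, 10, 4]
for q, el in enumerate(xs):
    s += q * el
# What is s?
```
Trace:
  s=0
  s=0, q=0, el=6
  s=12, q=1, el=12
  s=18, q=2, el=3
  s=48, q=3, el=10
  s=64, q=4, el=4

Final answer: 64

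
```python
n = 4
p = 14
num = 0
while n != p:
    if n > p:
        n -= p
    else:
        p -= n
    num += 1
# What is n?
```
Trace:
  n=4
  n=4, p=14
  n=4, p=14, num=0
  n=4, p=10, num=1
  n=4, p=6, num=2
  n=4, p=2, num=3
  n=2, p=2, num=4

Final answer: 2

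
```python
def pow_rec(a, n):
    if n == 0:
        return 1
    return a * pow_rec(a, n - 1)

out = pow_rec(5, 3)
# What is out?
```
Call trace:
pow_rec(a=5, n=3)
  pow_rec(a=5, n=2)
    pow_rec(a=5, n=1)
      pow_rec(a=5, n=0)
      -> return 1
    -> return 5
  -> return 25
-> return 125

Final answer: 125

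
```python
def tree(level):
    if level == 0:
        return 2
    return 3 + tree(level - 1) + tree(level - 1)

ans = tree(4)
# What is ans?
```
Call trace (a repeated sub-call is expanded the first time; later identical calls just restate its return value):
tree(level=4)
  tree(level=3)
    tree(level=2)
      tree(level=1)
        tree(level=0)
        -> return 2
        tree(level=0)
        -> return 2
      -> return 7
      tree(level=1) -> return 7  (same call as traced above)
    -> return 17
    tree(level=2) -> return 17  (same call as traced above)
  -> return 37
  tree(level=3) -> return 37  (same call as traced above)
-> return 77

Final answer: 77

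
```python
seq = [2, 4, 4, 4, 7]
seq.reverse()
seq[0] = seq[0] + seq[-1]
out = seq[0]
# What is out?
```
Trace:
  seq=[2, 4, 4, 4, 7]
  seq=[7, 4, 4, 4, 2]
  seq=[9, 4, 4, 4, 2]
  seq=[9, 4, 4, 4, 2], out=9

Final answer: 9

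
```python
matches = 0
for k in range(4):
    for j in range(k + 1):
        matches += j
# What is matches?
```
Trace:
  matches=0
  matches=0, k=0, j=0
  matches=0, k=1, j=0
  matches=1, k=1, j=1
  matches=1, k=2, j=0
  matches=2, k=2, j=1
  matches=4, k=2, j=2
  matches=4, k=3, j=0
  matches=5, k=3, j=1
  matches=7, k=3, j=2
  matches=10, k=3, j=3

Final answer: 10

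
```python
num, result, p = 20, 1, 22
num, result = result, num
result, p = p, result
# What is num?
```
Trace:
  num=20, result=1, p=22
  num=1, result=20, p=22
  num=1, result=22, p=20

Final answer: 1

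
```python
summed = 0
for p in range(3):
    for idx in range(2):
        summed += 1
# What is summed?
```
Trace:
  summed=0
  summed=1, p=0, idx=0
  summed=2, p=0, idx=1
  summed=3, p=1, idx=0
  summed=4, p=1, idx=1
  summed=5, p=2, idx=0
  summed=6, p=2, idx=1

Final answer: 6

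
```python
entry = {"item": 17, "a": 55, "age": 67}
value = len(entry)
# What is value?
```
Trace:
  entry={'item': 17, 'a': 55, 'age': 67}
  entry={'item': 17, 'a': 55, 'age': 67}, value=3

Final answer: 3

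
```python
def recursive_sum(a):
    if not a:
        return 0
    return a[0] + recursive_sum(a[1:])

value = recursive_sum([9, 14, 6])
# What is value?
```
Call trace:
recursive_sum(a=[9, 14, 6])
  recursive_sum(a=[14, 6])
    recursive_sum(a=[6])
      recursive_sum(a=[])
      -> return 0
    -> return 6
  -> return 20
-> return 29

Final answer: 29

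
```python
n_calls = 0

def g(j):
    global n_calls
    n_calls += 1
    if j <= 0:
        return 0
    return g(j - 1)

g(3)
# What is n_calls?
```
Call trace:
g(j=3)
  g(j=2)
    g(j=1)
      g(j=0)
      -> return 0
    -> return 0
  -> return 0
-> return 0

n_calls is incremented once per call. g is entered once for each j = 3, 2, 1, 0 (the j <= 0 call returns without recursing), i.e. 3 + 1 calls.
n_calls = 4

Final answer: 4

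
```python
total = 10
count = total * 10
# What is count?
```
Trace:
  total=10
  total=10, count=100

Final answer: 100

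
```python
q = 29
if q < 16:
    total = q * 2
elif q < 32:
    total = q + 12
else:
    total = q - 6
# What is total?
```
Trace:
  q=29
  q=29, total=41

Final answer: 41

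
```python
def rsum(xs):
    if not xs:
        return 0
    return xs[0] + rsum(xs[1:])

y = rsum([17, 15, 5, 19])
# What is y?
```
Call trace:
rsum(xs=[17, 15, 5, 19])
  rsum(xs=[15, 5, 19])
    rsum(xs=[5, 19])
      rsum(xs=[19])
        rsum(xs=[])
        -> return 0
      -> return 19
    -> return 24
  -> return 39
-> return 56

Final answer: 56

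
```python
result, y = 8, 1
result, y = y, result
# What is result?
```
Trace:
  result=8, y=1
  result=1, y=8

Final answer: 1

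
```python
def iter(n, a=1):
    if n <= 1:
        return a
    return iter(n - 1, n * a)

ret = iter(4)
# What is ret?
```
Call trace:
iter(n=4, a=1)
  iter(n=3, a=4)
    iter(n=2, a=12)
      iter(n=1, a=24)
      -> return 24
    -> return 24
  -> return 24
-> return 24

Final answer: 24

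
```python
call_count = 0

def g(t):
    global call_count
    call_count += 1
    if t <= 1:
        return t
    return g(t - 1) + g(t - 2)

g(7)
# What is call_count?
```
Call trace (a repeated sub-call is expanded the first time; later identical calls just restate its return value):
g(t=7)
  g(t=6)
    g(t=5)
      g(t=4)
        g(t=3)
          g(t=2)
            g(t=1)
            -> return 1
            g(t=0)
            -> return 0
          -> return 1
          g(t=1)
          -> return 1
        -> return 2
        g(t=2) -> return 1  (same call as traced above)
      -> return 3
      g(t=3) -> return 2  (same call as traced above)
    -> return 5
    g(t=4) -> return 3  (same call as traced above)
  -> return 8
  g(t=5) -> return 5  (same call as traced above)
-> return 13

call_count is incremented once per call, so count the calls in each subtree. Let C(t) = number of calls made by g(t).
C(0) = C(1) = 1 (base case, no recursion); C(t) = 1 + C(t - 1) + C(t - 2) otherwise.
C(2) = 1 + C(1) + C(0) = 1 + 1 + 1 = 3
C(3) = 1 + C(2) + C(1) = 1 + 3 + 1 = 5
C(4) = 1 + C(3) + C(2) = 1 + 5 + 3 = 9
C(5) = 1 + C(4) + C(3) = 1 + 9 + 5 = 15
C(6) = 1 + C(5) + C(4) = 1 + 15 + 9 = 25
C(7) = 1 + C(6) + C(5) = 1 + 25 + 15 = 41
call_count = C(7) = 41

Final answer: 41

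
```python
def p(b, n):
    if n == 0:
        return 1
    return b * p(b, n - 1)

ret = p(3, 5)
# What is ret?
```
Call trace:
p(b=3, n=5)
  p(b=3, n=4)
    p(b=3, n=3)
      p(b=3, n=2)
        p(b=3, n=1)
          p(b=3, n=0)
          -> return 1
        -> return 3
      -> return 9
    -> return 27
  -> return 81
-> return 243

Final answer: 243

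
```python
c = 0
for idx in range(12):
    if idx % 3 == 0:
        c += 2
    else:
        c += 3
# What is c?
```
Trace:
  c=0
  c=2, idx=0
  c=5, idx=1
  c=8, idx=2
  c=10, idx=3
  c=13, idx=4
  c=16, idx=5
  c=18, idx=6
  c=21, idx=7
  c=24, idx=8
  c=26, idx=9
  c=29, idx=10
  c=32, idx=11

Final answer: 32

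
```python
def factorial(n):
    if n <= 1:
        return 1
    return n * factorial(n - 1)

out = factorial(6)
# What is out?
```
Call trace:
factorial(n=6)
  factorial(n=5)
    factorial(n=4)
      factorial(n=3)
        factorial(n=2)
          factorial(n=1)
          -> return 1
        -> return 2
      -> return 6
    -> return 24
  -> return 120
-> return 720

Final answer: 720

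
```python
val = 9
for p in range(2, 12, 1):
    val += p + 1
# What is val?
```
Trace:
  val=9
  val=12, p=2
  val=16, p=3
  val=21, p=4
  val=27, p=5
  val=34, p=6
  val=42, p=7
  val=51, p=8
  val=61, p=9
  val=72, p=10
  val=84, p=11

Final answer: 84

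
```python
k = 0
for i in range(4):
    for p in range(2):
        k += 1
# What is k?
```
Trace:
  k=0
  k=1, i=0, p=0
  k=2, i=0, p=1
  k=3, i=1, p=0
  k=4, i=1, p=1
  k=5, i=2, p=0
  k=6, i=2, p=1
  k=7, i=3, p=0
  k=8, i=3, p=1

Final answer: 8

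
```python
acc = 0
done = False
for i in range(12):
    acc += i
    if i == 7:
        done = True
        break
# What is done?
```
Trace:
  acc=0
  acc=0, done=False
  acc=0, done=False, i=0
  acc=1, done=False, i=1
  acc=3, done=False, i=2
  acc=6, done=False, i=3
  acc=10, done=False, i=4
  acc=15, done=False, i=5
  acc=21, done=False, i=6
  acc=28, done=True, i=7

Final answer: True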